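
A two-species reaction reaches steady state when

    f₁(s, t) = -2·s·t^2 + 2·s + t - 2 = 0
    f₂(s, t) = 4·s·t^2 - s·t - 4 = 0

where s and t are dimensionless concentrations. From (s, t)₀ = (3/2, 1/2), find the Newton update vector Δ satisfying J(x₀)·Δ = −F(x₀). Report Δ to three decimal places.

At (3/2, 1/2): F = (0.750, -3.250).
Jacobian J = [[-2·t^2 + 2, -4·s·t + 1], [4·t^2 - t, 8·s·t - s]].
At the point, J = [[1.500, -2.000], [0.500, 4.500]] (det J = 7.750).
Solving J·Δ = −F gives Δ = (0.403, 0.677).

(0.403, 0.677)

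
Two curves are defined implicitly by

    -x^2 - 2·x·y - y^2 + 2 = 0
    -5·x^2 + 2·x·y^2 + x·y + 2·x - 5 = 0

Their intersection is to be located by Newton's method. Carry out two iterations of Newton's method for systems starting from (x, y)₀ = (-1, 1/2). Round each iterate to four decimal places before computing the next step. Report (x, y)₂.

At (-1, 1/2): F = (1.7500, -13.0000).
Jacobian J = [[-2·x - 2·y, -2·x - 2·y], [-10·x + 2·y^2 + y + 2, 4·x·y + x]].
At the point, J = [[1.0000, 1.0000], [13.0000, -3.0000]] (det J = -16.0000).
Solving J·Δ = −F gives Δ = (0.4844, -2.2344).
Then the next iterate is (x, y)₁ = (-0.5156, -1.7344).
Round to (-0.5156, -1.7344) and repeat: F = (-3.0625, -9.568158), J = [[4.5000, 4.5000], [11.437887, 3.061427]].
Δ = (0.8935, -0.2130), so (x, y)₂ = (0.3779, -1.9474).

(0.3779, -1.9474)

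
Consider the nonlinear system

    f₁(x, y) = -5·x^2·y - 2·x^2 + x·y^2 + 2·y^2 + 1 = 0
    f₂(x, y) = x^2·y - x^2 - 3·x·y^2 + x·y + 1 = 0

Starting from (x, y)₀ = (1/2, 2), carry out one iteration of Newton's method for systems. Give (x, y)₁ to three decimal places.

(0.576, 1.155)

At (1/2, 2): F = (8.000, -3.750).
Jacobian J = [[-10·x·y - 4·x + y^2, -5·x^2 + 2·x·y + 4·y], [2·x·y - 2·x - 3·y^2 + y, x^2 - 6·x·y + x]].
At the point, J = [[-8.000, 8.750], [-9.000, -5.250]] (det J = 120.750).
Solving J·Δ = −F gives Δ = (0.076, -0.845).
Then the next iterate is (x, y)₁ = (0.576, 1.155).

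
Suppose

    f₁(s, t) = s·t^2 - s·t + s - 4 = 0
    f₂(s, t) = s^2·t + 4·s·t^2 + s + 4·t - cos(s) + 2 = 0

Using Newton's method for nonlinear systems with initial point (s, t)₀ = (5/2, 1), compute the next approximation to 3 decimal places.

(31.604, -10.042)

At (5/2, 1): F = (-1.500, 25.55114).
Jacobian J = [[t^2 - t + 1, 2·s·t - s], [2·s·t + 4·t^2 + sin(s) + 1, s^2 + 8·s·t + 4]].
At the point, J = [[1.000, 2.500], [10.59847, 30.250]] (det J = 3.75382).
Solving J·Δ = −F gives Δ = (29.104, -11.042).
Then the next iterate is (s, t)₁ = (31.604, -10.042).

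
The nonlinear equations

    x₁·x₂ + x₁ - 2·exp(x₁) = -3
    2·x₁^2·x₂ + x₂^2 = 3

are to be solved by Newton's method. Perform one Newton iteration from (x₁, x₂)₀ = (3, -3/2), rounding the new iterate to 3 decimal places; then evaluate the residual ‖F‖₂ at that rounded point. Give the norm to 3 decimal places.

At (3, -3/2): F = (-38.67107, -27.750).
Jacobian J = [[x₂ - 2·exp(x₁) + 1, x₁], [4·x₁·x₂, 2·x₁^2 + 2·x₂]].
At the point, J = [[-40.67107, 3.000], [-18.000, 15.000]] (det J = -556.06611).
Solving J·Δ = −F gives Δ = (-0.893, 0.778).
Then the next iterate is (x₁, x₂)₁ = (2.107, -0.722).
Re-evaluating at (2.107, -0.722): F = (-12.86132, -8.88928), so ‖F‖₂ = 15.634.

15.634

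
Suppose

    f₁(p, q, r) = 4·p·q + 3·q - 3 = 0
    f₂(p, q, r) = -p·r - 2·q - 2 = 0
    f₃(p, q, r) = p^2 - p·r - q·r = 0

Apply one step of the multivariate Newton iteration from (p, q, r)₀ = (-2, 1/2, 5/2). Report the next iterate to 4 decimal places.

(-0.5373, -0.0149, 2.8134)

At (-2, 1/2, 5/2): F = (-5.5000, 2.0000, 7.7500).
Jacobian J = [[4·q, 4·p + 3, 0], [-r, -2, -p], [2·p - r, -r, -p - q]].
At the point, J = [[2.0000, -5.0000, 0.0000], [-2.5000, -2.0000, 2.0000], [-6.5000, -2.5000, 1.5000]] (det J = 50.2500).
Solving J·Δ = −F gives Δ = (1.4627, -0.5149, 0.3134).
Then the next iterate is (p, q, r)₁ = (-0.5373, -0.0149, 2.8134).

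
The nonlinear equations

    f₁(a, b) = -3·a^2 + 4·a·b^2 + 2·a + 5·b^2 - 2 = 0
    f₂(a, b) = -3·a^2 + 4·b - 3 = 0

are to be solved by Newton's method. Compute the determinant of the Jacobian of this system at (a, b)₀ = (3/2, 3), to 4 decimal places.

710.0000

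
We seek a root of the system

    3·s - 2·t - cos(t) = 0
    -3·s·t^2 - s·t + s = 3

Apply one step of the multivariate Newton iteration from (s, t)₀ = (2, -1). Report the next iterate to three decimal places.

(-0.224, -0.722)

At (2, -1): F = (7.45970, -5.000).
Jacobian J = [[3, sin(t) - 2], [-3·t^2 - t + 1, -6·s·t - s]].
At the point, J = [[3.000, -2.84147], [-1.000, 10.000]] (det J = 27.15853).
Solving J·Δ = −F gives Δ = (-2.224, 0.278).
Then the next iterate is (s, t)₁ = (-0.224, -0.722).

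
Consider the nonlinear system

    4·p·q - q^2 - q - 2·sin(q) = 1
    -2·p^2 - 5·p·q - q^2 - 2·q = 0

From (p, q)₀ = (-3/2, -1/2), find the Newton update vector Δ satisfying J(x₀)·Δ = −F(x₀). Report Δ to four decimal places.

(0.7050, 0.2320)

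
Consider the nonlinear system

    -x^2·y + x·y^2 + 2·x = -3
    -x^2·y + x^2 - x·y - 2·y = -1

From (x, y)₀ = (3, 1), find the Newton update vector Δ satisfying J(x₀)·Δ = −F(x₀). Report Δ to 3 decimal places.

(1.385, -0.385)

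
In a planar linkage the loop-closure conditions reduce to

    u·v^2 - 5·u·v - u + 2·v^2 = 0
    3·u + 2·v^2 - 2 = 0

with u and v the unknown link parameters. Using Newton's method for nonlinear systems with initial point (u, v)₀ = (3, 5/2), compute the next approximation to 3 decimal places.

(0.195, 1.391)

At (3, 5/2): F = (-9.250, 19.500).
Jacobian J = [[v^2 - 5·v - 1, 2·u·v - 5·u + 4·v], [3, 4·v]].
At the point, J = [[-7.250, 10.000], [3.000, 10.000]] (det J = -102.500).
Solving J·Δ = −F gives Δ = (-2.805, -1.109).
Then the next iterate is (u, v)₁ = (0.195, 1.391).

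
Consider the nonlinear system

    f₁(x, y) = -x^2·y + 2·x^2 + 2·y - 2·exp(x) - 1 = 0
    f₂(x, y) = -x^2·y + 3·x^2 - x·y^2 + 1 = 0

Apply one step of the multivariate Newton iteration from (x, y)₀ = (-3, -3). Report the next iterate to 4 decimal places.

At (-3, -3): F = (37.900426, 82.0000).
Jacobian J = [[-2·x·y + 4·x - 2·exp(x), -x^2 + 2], [-2·x·y + 6·x - y^2, -x^2 - 2·x·y]].
At the point, J = [[-30.099574, -7.0000], [-45.0000, -27.0000]] (det J = 497.688502).
Solving J·Δ = −F gives Δ = (0.9028, 1.5324).
Then the next iterate is (x, y)₁ = (-2.0972, -1.4676).

(-2.0972, -1.4676)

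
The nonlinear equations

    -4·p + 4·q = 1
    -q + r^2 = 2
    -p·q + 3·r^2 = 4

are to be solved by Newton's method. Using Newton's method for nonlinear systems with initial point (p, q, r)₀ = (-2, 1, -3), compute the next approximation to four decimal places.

At (-2, 1, -3): F = (11.0000, 6.0000, 25.0000).
Jacobian J = [[-4, 4, 0], [0, -1, 2·r], [-q, -p, 6·r]].
At the point, J = [[-4.0000, 4.0000, 0.0000], [0.0000, -1.0000, -6.0000], [-1.0000, 2.0000, -18.0000]] (det J = -96.0000).
Solving J·Δ = −F gives Δ = (1.6875, -1.0625, 1.1771).
Then the next iterate is (p, q, r)₁ = (-0.3125, -0.0625, -1.8229).

(-0.3125, -0.0625, -1.8229)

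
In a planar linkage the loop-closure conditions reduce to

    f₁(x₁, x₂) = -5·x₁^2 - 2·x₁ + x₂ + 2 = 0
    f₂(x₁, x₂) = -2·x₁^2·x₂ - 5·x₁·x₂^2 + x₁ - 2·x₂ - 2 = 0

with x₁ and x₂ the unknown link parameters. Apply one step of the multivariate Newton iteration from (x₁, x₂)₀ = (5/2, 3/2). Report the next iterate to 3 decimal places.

At (5/2, 3/2): F = (-32.750, -49.375).
Jacobian J = [[-10·x₁ - 2, 1], [-4·x₁·x₂ - 5·x₂^2 + 1, -2·x₁^2 - 10·x₁·x₂ - 2]].
At the point, J = [[-27.000, 1.000], [-25.250, -52.000]] (det J = 1429.250).
Solving J·Δ = −F gives Δ = (-1.226, -0.354).
Then the next iterate is (x₁, x₂)₁ = (1.274, 1.146).

(1.274, 1.146)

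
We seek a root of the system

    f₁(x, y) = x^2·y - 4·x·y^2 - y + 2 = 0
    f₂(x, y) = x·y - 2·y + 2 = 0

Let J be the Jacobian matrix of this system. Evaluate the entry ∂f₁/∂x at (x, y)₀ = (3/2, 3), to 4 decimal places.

-27.0000

∂f₁/∂x = 2·x·y - 4·y^2.
At (3/2, 3) this is -27.0000.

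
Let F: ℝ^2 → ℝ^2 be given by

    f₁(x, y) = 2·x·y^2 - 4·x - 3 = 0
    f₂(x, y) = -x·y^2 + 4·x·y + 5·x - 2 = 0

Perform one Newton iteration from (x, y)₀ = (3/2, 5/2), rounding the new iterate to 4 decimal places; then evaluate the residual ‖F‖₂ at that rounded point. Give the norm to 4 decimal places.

0.8116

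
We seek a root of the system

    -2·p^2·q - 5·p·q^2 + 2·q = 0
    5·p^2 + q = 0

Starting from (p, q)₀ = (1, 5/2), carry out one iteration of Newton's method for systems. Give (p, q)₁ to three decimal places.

(0.251, 2.485)

At (1, 5/2): F = (-31.250, 7.500).
Jacobian J = [[-4·p·q - 5·q^2, -2·p^2 - 10·p·q + 2], [10·p, 1]].
At the point, J = [[-41.250, -25.000], [10.000, 1.000]] (det J = 208.750).
Solving J·Δ = −F gives Δ = (-0.749, -0.015).
Then the next iterate is (p, q)₁ = (0.251, 2.485).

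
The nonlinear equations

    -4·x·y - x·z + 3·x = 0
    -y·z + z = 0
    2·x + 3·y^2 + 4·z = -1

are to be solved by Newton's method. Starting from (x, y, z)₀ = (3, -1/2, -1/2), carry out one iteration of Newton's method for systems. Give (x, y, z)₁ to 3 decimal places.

(14.045, 6.386, -2.295)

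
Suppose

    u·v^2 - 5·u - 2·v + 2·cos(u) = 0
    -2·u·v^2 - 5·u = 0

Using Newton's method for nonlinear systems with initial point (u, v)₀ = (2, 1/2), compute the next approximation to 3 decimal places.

At (2, 1/2): F = (-11.33229, -11.000).
Jacobian J = [[v^2 - 2·sin(u) - 5, 2·u·v - 2], [-2·v^2 - 5, -4·u·v]].
At the point, J = [[-6.56859, 0.000], [-5.500, -4.000]] (det J = 26.27438).
Solving J·Δ = −F gives Δ = (-1.725, -0.378).
Then the next iterate is (u, v)₁ = (0.275, 0.122).

(0.275, 0.122)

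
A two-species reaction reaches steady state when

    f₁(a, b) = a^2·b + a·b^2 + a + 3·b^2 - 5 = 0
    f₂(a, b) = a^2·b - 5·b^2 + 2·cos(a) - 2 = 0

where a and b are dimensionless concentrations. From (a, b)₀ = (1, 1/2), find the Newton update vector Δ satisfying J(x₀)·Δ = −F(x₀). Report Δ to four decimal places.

At (1, 1/2): F = (-2.5000, -1.669395).
Jacobian J = [[2·a·b + b^2 + 1, a^2 + 2·a·b + 6·b], [2·a·b - 2·sin(a), a^2 - 10·b]].
At the point, J = [[2.2500, 5.0000], [-0.682942, -4.0000]] (det J = -5.585290).
Solving J·Δ = −F gives Δ = (3.2849, -0.9782).

(3.2849, -0.9782)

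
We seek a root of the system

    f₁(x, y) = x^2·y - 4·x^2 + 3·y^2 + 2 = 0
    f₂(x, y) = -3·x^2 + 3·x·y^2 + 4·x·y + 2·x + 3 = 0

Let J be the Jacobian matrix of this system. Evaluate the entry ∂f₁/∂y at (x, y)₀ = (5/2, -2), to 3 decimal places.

-5.750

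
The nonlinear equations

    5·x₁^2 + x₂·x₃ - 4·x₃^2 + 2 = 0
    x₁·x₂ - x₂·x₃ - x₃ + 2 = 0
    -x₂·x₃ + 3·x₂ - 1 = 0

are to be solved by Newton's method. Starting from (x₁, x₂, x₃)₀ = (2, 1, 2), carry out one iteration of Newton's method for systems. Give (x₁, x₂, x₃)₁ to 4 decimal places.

(1.4074, 0.7037, 1.7037)

At (2, 1, 2): F = (8.0000, 0.0000, 0.0000).
Jacobian J = [[10·x₁, x₃, x₂ - 8·x₃], [x₂, x₁ - x₃, -x₂ - 1], [0, -x₃ + 3, -x₂]].
At the point, J = [[20.0000, 2.0000, -15.0000], [1.0000, 0.0000, -2.0000], [0.0000, 1.0000, -1.0000]] (det J = 27.0000).
Solving J·Δ = −F gives Δ = (-0.5926, -0.2963, -0.2963).
Then the next iterate is (x₁, x₂, x₃)₁ = (1.4074, 0.7037, 1.7037).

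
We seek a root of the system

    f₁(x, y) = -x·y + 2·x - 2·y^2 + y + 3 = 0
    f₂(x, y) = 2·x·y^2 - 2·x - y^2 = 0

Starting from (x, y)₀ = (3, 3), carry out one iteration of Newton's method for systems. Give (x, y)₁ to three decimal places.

(2.505, 1.964)

At (3, 3): F = (-15.000, 39.000).
Jacobian J = [[-y + 2, -x - 4·y + 1], [2·y^2 - 2, 4·x·y - 2·y]].
At the point, J = [[-1.000, -14.000], [16.000, 30.000]] (det J = 194.000).
Solving J·Δ = −F gives Δ = (-0.495, -1.036).
Then the next iterate is (x, y)₁ = (2.505, 1.964).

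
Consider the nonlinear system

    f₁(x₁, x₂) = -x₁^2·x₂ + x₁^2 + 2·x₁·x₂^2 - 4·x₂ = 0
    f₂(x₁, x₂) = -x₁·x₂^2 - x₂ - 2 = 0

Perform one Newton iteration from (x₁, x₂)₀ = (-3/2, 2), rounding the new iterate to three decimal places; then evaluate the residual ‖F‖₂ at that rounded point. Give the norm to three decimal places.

At (-3/2, 2): F = (-22.250, 2.000).
Jacobian J = [[-2·x₁·x₂ + 2·x₁ + 2·x₂^2, -x₁^2 + 4·x₁·x₂ - 4], [-x₂^2, -2·x₁·x₂ - 1]].
At the point, J = [[11.000, -18.250], [-4.000, 5.000]] (det J = -18.000).
Solving J·Δ = −F gives Δ = (-4.153, -3.722).
Then the next iterate is (x₁, x₂)₁ = (-5.653, -1.722).
Re-evaluating at (-5.653, -1.722): F = (60.34784, 16.48475), so ‖F‖₂ = 62.559.

62.559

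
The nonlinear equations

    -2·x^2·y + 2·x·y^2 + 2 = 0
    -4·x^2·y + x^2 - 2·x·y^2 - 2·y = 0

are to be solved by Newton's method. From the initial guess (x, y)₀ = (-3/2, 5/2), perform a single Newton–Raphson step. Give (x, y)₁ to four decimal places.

At (-3/2, 5/2): F = (-28.0000, -6.5000).
Jacobian J = [[-4·x·y + 2·y^2, -2·x^2 + 4·x·y], [-8·x·y + 2·x - 2·y^2, -4·x^2 - 4·x·y - 2]].
At the point, J = [[27.5000, -19.5000], [14.5000, 4.0000]] (det J = 392.7500).
Solving J·Δ = −F gives Δ = (0.6079, -0.5786).
Then the next iterate is (x, y)₁ = (-0.8921, 1.9214).

(-0.8921, 1.9214)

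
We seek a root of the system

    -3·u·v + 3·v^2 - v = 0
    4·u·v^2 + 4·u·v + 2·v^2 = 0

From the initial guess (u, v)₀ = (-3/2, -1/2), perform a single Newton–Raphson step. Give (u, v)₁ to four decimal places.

At (-3/2, -1/2): F = (-1.0000, 2.0000).
Jacobian J = [[-3·v, -3·u + 6·v - 1], [4·v^2 + 4·v, 8·u·v + 4·u + 4·v]].
At the point, J = [[1.5000, 0.5000], [-1.0000, -2.0000]] (det J = -2.5000).
Solving J·Δ = −F gives Δ = (0.4000, 0.8000).
Then the next iterate is (u, v)₁ = (-1.1000, 0.3000).

(-1.1000, 0.3000)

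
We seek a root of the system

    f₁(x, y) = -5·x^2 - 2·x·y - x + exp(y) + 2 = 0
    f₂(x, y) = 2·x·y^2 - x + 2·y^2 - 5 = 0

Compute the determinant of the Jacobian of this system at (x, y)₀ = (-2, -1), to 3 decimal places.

J = [[-10·x - 2·y - 1, -2·x + exp(y)], [2·y^2 - 1, 4·x·y + 4·y]].
At the point, J = [[21.000, 4.36788], [1.000, 4.000]].
det J = 79.632.

79.632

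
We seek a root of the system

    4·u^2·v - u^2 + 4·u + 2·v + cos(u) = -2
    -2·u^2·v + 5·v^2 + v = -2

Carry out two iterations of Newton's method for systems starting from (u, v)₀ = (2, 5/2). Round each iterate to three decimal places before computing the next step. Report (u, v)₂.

At (2, 5/2): F = (50.58385, 15.750).
Jacobian J = [[8·u·v - 2·u - sin(u) + 4, 4·u^2 + 2], [-4·u·v, -2·u^2 + 10·v + 1]].
At the point, J = [[39.09070, 18.000], [-20.000, 18.000]] (det J = 1063.63265).
Solving J·Δ = −F gives Δ = (-0.589, -1.530).
Then the next iterate is (u, v)₁ = (1.411, 0.970).
Round to (1.411, 0.970) and repeat: F = (15.47697, 3.81211), J = [[11.14010, 9.96368], [-5.47468, 6.71816]].
Δ = (-0.510, -0.983), so (u, v)₂ = (0.901, -0.013).

(0.901, -0.013)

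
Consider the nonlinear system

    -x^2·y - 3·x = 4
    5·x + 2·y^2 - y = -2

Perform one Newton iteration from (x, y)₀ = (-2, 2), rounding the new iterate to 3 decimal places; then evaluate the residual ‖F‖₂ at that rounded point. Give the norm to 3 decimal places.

At (-2, 2): F = (-6.000, -2.000).
Jacobian J = [[-2·x·y - 3, -x^2], [5, 4·y - 1]].
At the point, J = [[5.000, -4.000], [5.000, 7.000]] (det J = 55.000).
Solving J·Δ = −F gives Δ = (0.909, -0.364).
Then the next iterate is (x, y)₁ = (-1.091, 1.636).
Re-evaluating at (-1.091, 1.636): F = (-2.67430, 0.26199), so ‖F‖₂ = 2.687.

2.687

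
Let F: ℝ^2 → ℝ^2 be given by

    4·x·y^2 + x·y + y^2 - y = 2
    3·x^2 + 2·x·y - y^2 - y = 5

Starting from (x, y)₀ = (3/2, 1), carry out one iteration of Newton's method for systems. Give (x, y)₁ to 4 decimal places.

(1.2500, 0.7069)

At (3/2, 1): F = (5.5000, 2.7500).
Jacobian J = [[4·y^2 + y, 8·x·y + x + 2·y - 1], [6·x + 2·y, 2·x - 2·y - 1]].
At the point, J = [[5.0000, 14.5000], [11.0000, 0.0000]] (det J = -159.5000).
Solving J·Δ = −F gives Δ = (-0.2500, -0.2931).
Then the next iterate is (x, y)₁ = (1.2500, 0.7069).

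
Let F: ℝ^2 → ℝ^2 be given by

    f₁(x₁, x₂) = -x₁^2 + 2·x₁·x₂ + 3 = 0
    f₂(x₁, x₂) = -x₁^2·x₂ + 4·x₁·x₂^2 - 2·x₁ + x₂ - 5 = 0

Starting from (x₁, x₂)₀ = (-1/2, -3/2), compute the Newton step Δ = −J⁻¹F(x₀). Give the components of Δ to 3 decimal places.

At (-1/2, -3/2): F = (4.250, -9.625).
Jacobian J = [[-2·x₁ + 2·x₂, 2·x₁], [-2·x₁·x₂ + 4·x₂^2 - 2, -x₁^2 + 8·x₁·x₂ + 1]].
At the point, J = [[-2.000, -1.000], [5.500, 6.750]] (det J = -8.000).
Solving J·Δ = −F gives Δ = (2.383, -0.516).

(2.383, -0.516)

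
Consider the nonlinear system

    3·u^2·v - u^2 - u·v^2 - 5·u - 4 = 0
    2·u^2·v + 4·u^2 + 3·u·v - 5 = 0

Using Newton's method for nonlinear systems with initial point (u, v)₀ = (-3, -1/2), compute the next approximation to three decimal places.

(-1.682, -0.588)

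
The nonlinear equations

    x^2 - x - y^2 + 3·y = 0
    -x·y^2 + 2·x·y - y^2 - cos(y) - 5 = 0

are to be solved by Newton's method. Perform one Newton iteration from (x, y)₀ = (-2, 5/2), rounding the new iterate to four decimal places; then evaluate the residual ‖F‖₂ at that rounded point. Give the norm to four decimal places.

38.5543

At (-2, 5/2): F = (7.2500, -7.948856).
Jacobian J = [[2·x - 1, -2·y + 3], [-y^2 + 2·y, -2·x·y + 2·x - 2·y + sin(y)]].
At the point, J = [[-5.0000, -2.0000], [-1.2500, 1.598472]] (det J = -10.492361).
Solving J·Δ = −F gives Δ = (-0.4107, 4.6516).
Then the next iterate is (x, y)₁ = (-2.4107, 7.1516).
Re-evaluating at (-2.4107, 7.1516): F = (-21.468408, 32.024030), so ‖F‖₂ = 38.5543.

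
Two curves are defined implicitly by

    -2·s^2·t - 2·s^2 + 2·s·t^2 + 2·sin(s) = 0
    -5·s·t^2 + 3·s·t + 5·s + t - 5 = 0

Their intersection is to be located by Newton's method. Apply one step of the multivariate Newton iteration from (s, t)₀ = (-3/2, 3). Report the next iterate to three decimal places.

At (-3/2, 3): F = (-46.99499, 44.500).
Jacobian J = [[-4·s·t - 4·s + 2·t^2 + 2·cos(s), -2·s^2 + 4·s·t], [-5·t^2 + 3·t + 5, -10·s·t + 3·s + 1]].
At the point, J = [[42.14147, -22.500], [-31.000, 41.500]] (det J = 1051.37119).
Solving J·Δ = −F gives Δ = (0.903, -0.398).
Then the next iterate is (s, t)₁ = (-0.597, 2.602).

(-0.597, 2.602)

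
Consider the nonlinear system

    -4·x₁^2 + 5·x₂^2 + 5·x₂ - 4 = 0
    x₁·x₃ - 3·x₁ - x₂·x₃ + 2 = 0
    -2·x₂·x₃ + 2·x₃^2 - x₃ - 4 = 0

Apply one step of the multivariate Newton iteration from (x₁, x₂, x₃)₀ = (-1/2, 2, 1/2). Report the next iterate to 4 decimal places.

At (-1/2, 2, 1/2): F = (25.0000, 2.2500, -6.0000).
Jacobian J = [[-8·x₁, 10·x₂ + 5, 0], [x₃ - 3, -x₃, x₁ - x₂], [0, -2·x₃, -2·x₂ + 4·x₃ - 1]].
At the point, J = [[4.0000, 25.0000, 0.0000], [-2.5000, -0.5000, -2.5000], [0.0000, -1.0000, -3.0000]] (det J = -191.5000).
Solving J·Δ = −F gives Δ = (2.7089, -1.4334, -1.5222).
Then the next iterate is (x₁, x₂, x₃)₁ = (2.2089, 0.5666, -1.0222).

(2.2089, 0.5666, -1.0222)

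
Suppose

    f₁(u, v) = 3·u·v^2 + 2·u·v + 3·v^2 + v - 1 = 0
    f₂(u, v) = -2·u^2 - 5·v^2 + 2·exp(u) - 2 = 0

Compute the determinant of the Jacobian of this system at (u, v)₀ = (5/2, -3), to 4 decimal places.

1448.8043

J = [[3·v^2 + 2·v, 6·u·v + 2·u + 6·v + 1], [-4·u + 2·exp(u), -10·v]].
At the point, J = [[21.0000, -57.0000], [14.364988, 30.0000]].
det J = 1448.8043.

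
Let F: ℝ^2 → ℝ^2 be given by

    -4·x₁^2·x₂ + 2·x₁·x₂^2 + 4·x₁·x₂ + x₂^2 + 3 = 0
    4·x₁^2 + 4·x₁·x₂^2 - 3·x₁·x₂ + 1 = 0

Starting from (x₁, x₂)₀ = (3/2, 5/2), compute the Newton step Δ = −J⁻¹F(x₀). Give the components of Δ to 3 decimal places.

At (3/2, 5/2): F = (20.500, 36.250).
Jacobian J = [[-8·x₁·x₂ + 2·x₂^2 + 4·x₂, -4·x₁^2 + 4·x₁·x₂ + 4·x₁ + 2·x₂], [8·x₁ + 4·x₂^2 - 3·x₂, 8·x₁·x₂ - 3·x₁]].
At the point, J = [[-7.500, 17.000], [29.500, 25.500]] (det J = -692.750).
Solving J·Δ = −F gives Δ = (-0.135, -1.265).

(-0.135, -1.265)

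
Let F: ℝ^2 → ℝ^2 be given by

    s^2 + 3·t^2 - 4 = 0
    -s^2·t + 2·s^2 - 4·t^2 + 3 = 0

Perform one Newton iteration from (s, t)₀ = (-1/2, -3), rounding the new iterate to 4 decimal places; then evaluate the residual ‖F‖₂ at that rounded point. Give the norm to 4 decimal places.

8.5730

At (-1/2, -3): F = (23.2500, -31.7500).
Jacobian J = [[2·s, 6·t], [-2·s·t + 4·s, -s^2 - 8·t]].
At the point, J = [[-1.0000, -18.0000], [-5.0000, 23.7500]] (det J = -113.7500).
Solving J·Δ = −F gives Δ = (-0.1698, 1.3011).
Then the next iterate is (s, t)₁ = (-0.6698, -1.6989).
Re-evaluating at (-0.6698, -1.6989): F = (5.107416, -6.885600), so ‖F‖₂ = 8.5730.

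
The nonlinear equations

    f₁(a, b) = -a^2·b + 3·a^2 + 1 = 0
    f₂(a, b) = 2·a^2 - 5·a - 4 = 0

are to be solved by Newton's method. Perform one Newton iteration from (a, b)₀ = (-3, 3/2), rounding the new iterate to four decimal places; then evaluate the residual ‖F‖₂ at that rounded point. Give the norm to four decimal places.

At (-3, 3/2): F = (14.5000, 29.0000).
Jacobian J = [[-2·a·b + 6·a, -a^2], [4·a - 5, 0]].
At the point, J = [[-9.0000, -9.0000], [-17.0000, 0.0000]] (det J = -153.0000).
Solving J·Δ = −F gives Δ = (1.7059, -0.0948).
Then the next iterate is (a, b)₁ = (-1.2941, 1.4052).
Re-evaluating at (-1.2941, 1.4052): F = (3.670803, 5.819890), so ‖F‖₂ = 6.8808.

6.8808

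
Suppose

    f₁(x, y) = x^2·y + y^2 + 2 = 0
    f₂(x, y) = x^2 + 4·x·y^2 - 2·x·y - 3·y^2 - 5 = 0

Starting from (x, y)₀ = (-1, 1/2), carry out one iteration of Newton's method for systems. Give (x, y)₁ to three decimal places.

At (-1, 1/2): F = (2.750, -4.750).
Jacobian J = [[2·x·y, x^2 + 2·y], [2·x + 4·y^2 - 2·y, 8·x·y - 2·x - 6·y]].
At the point, J = [[-1.000, 2.000], [-2.000, -5.000]] (det J = 9.000).
Solving J·Δ = −F gives Δ = (0.472, -1.139).
Then the next iterate is (x, y)₁ = (-0.528, -0.639).

(-0.528, -0.639)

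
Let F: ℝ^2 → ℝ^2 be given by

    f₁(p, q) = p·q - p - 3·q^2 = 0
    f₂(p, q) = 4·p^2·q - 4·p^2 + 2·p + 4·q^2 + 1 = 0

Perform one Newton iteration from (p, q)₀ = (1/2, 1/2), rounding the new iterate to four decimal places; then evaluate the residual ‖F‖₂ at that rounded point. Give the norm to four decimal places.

1.4142

At (1/2, 1/2): F = (-1.0000, 2.5000).
Jacobian J = [[q - 1, p - 6·q], [8·p·q - 8·p + 2, 4·p^2 + 8·q]].
At the point, J = [[-0.5000, -2.5000], [0.0000, 5.0000]] (det J = -2.5000).
Solving J·Δ = −F gives Δ = (0.5000, -0.5000).
Then the next iterate is (p, q)₁ = (1.0000, 0.0000).
Re-evaluating at (1.0000, 0.0000): F = (-1.0000, -1.0000), so ‖F‖₂ = 1.4142.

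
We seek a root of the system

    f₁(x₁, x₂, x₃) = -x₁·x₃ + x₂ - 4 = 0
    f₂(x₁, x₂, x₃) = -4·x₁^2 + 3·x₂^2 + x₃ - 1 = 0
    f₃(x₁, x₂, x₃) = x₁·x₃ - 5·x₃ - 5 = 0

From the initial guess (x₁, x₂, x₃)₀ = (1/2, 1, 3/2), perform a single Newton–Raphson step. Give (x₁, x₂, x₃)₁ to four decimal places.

At (1/2, 1, 3/2): F = (-3.7500, 2.5000, -11.7500).
Jacobian J = [[-x₃, 1, -x₁], [-8·x₁, 6·x₂, 1], [x₃, 0, x₁ - 5]].
At the point, J = [[-1.5000, 1.0000, -0.5000], [-4.0000, 6.0000, 1.0000], [1.5000, 0.0000, -4.5000]] (det J = 28.5000).
Solving J·Δ = −F gives Δ = (-2.2982, -1.3860, -3.3772).
Then the next iterate is (x₁, x₂, x₃)₁ = (-1.7982, -0.3860, -1.8772).

(-1.7982, -0.3860, -1.8772)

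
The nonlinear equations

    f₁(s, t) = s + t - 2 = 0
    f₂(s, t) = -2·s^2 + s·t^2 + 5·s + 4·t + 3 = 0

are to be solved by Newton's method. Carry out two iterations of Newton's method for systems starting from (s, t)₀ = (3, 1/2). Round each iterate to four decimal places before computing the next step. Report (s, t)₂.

(2.7519, -0.7519)

At (3, 1/2): F = (1.5000, 2.7500).
Jacobian J = [[1, 1], [-4·s + t^2 + 5, 2·s·t + 4]].
At the point, J = [[1.0000, 1.0000], [-6.7500, 7.0000]] (det J = 13.7500).
Solving J·Δ = −F gives Δ = (-0.5636, -0.9364).
Then the next iterate is (s, t)₁ = (2.4364, -0.4364).
Round to (2.4364, -0.4364) and repeat: F = (0.0000, 2.028310), J = [[1.0000, 1.0000], [-4.555155, 1.873510]].
Δ = (0.3155, -0.3155), so (s, t)₂ = (2.7519, -0.7519).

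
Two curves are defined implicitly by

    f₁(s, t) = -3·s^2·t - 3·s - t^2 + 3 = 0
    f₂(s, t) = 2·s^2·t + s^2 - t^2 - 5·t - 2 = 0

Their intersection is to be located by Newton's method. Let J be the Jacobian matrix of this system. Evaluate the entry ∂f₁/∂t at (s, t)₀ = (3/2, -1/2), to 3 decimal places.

∂f₁/∂t = -3·s^2 - 2·t.
At (3/2, -1/2) this is -5.750.

-5.750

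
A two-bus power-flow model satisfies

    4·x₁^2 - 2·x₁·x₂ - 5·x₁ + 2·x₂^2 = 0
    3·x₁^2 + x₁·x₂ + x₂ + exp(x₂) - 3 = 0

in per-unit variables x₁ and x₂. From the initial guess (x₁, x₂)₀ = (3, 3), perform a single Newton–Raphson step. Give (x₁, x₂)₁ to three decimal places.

At (3, 3): F = (21.000, 56.08554).
Jacobian J = [[8·x₁ - 2·x₂ - 5, -2·x₁ + 4·x₂], [6·x₁ + x₂, x₁ + exp(x₂) + 1]].
At the point, J = [[13.000, 6.000], [21.000, 24.08554]] (det J = 187.11198).
Solving J·Δ = −F gives Δ = (-0.905, -1.540).
Then the next iterate is (x₁, x₂)₁ = (2.095, 1.460).

(2.095, 1.460)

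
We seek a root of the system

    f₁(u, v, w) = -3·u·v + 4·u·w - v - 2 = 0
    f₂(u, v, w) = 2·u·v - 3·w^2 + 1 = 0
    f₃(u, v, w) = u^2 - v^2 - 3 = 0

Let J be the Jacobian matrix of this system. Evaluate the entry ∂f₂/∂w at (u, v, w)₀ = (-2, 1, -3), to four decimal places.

∂f₂/∂w = -6·w.
At (-2, 1, -3) this is 18.0000.

18.0000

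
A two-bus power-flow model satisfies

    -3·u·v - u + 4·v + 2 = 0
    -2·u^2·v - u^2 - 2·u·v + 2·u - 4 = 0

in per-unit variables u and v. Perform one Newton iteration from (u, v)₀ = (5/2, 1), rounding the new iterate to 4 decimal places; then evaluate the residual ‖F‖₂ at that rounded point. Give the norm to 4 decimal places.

12.2099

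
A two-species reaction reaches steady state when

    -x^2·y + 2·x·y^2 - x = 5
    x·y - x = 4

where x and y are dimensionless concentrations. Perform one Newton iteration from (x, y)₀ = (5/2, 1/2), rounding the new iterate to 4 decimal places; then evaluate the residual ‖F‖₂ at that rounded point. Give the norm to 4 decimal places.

At (5/2, 1/2): F = (-9.3750, -5.2500).
Jacobian J = [[-2·x·y + 2·y^2 - 1, -x^2 + 4·x·y], [y - 1, x]].
At the point, J = [[-3.0000, -1.2500], [-0.5000, 2.5000]] (det J = -8.1250).
Solving J·Δ = −F gives Δ = (-3.6923, 1.3615).
Then the next iterate is (x, y)₁ = (-1.1923, 1.8615).
Re-evaluating at (-1.1923, 1.8615): F = (-14.717043, -5.027166), so ‖F‖₂ = 15.5520.

15.5520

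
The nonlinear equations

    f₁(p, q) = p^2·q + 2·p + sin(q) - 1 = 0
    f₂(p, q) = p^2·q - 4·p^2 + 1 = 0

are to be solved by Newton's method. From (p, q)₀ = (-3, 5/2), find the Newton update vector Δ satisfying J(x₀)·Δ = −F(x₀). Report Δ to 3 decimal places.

(1.297, 0.092)

At (-3, 5/2): F = (16.09847, -12.500).
Jacobian J = [[2·p·q + 2, p^2 + cos(q)], [2·p·q - 8·p, p^2]].
At the point, J = [[-13.000, 8.19886], [9.000, 9.000]] (det J = -190.78971).
Solving J·Δ = −F gives Δ = (1.297, 0.092).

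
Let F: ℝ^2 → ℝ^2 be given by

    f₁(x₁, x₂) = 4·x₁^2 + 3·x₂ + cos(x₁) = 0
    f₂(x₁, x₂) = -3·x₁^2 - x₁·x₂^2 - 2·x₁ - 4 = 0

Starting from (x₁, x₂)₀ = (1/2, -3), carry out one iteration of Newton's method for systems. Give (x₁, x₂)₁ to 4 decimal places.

(0.3215, -0.4164)

At (1/2, -3): F = (-7.122417, -10.2500).
Jacobian J = [[8·x₁ - sin(x₁), 3], [-6·x₁ - x₂^2 - 2, -2·x₁·x₂]].
At the point, J = [[3.520574, 3.0000], [-14.0000, 3.0000]] (det J = 52.561723).
Solving J·Δ = −F gives Δ = (-0.1785, 2.5836).
Then the next iterate is (x₁, x₂)₁ = (0.3215, -0.4164).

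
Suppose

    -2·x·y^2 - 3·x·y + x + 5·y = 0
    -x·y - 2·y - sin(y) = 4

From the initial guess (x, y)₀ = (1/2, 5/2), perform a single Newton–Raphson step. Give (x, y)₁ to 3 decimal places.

At (1/2, 5/2): F = (3.000, -10.84847).
Jacobian J = [[-2·y^2 - 3·y + 1, -4·x·y - 3·x + 5], [-y, -x - cos(y) - 2]].
At the point, J = [[-19.000, -1.500], [-2.500, -1.69886]] (det J = 28.52827).
Solving J·Δ = −F gives Δ = (0.749, -7.488).
Then the next iterate is (x, y)₁ = (1.249, -4.988).

(1.249, -4.988)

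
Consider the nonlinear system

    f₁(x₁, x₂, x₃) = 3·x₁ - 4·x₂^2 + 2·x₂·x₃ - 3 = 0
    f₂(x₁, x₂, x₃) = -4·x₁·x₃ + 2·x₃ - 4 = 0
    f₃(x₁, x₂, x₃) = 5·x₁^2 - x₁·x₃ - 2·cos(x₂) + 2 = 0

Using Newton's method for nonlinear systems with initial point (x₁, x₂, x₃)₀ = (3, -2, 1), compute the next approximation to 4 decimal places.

(1.4287, -1.1318, 0.2285)

At (3, -2, 1): F = (-14.0000, -14.0000, 44.832294).
Jacobian J = [[3, -8·x₂ + 2·x₃, 2·x₂], [-4·x₃, 0, -4·x₁ + 2], [10·x₁ - x₃, 2·sin(x₂), -x₁]].
At the point, J = [[3.0000, 18.0000, -4.0000], [-4.0000, 0.0000, -10.0000], [29.0000, -1.818595, -3.0000]] (det J = -5519.655363).
Solving J·Δ = −F gives Δ = (-1.5713, 0.8682, -0.7715).
Then the next iterate is (x₁, x₂, x₃)₁ = (1.4287, -1.1318, 0.2285).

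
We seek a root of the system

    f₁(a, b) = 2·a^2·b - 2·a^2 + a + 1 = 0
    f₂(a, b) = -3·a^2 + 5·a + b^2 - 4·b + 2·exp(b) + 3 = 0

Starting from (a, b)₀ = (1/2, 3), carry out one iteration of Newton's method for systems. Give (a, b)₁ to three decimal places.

At (1/2, 3): F = (2.500, 41.92107).
Jacobian J = [[4·a·b - 4·a + 1, 2·a^2], [-6·a + 5, 2·b + 2·exp(b) - 4]].
At the point, J = [[5.000, 0.500], [2.000, 42.17107]] (det J = 209.85537).
Solving J·Δ = −F gives Δ = (-0.403, -0.975).
Then the next iterate is (a, b)₁ = (0.097, 2.025).

(0.097, 2.025)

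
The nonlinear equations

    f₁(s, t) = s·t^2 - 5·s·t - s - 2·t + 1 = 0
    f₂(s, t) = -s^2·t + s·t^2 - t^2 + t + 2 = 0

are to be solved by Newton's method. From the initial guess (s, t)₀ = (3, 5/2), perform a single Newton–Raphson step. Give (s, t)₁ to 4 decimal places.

(1.0469, -3.2949)

At (3, 5/2): F = (-25.7500, -5.5000).
Jacobian J = [[t^2 - 5·t - 1, 2·s·t - 5·s - 2], [-2·s·t + t^2, -s^2 + 2·s·t - 2·t + 1]].
At the point, J = [[-7.2500, -2.0000], [-8.7500, 2.0000]] (det J = -32.0000).
Solving J·Δ = −F gives Δ = (-1.9531, -5.7949).
Then the next iterate is (s, t)₁ = (1.0469, -3.2949).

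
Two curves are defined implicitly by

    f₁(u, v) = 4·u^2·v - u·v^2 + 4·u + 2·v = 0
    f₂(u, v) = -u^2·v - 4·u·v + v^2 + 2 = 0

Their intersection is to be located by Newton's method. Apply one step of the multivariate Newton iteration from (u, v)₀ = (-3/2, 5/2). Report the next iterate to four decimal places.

At (-3/2, 5/2): F = (30.8750, 17.6250).
Jacobian J = [[8·u·v - v^2 + 4, 4·u^2 - 2·u·v + 2], [-2·u·v - 4·v, -u^2 - 4·u + 2·v]].
At the point, J = [[-32.2500, 18.5000], [-2.5000, 8.7500]] (det J = -235.9375).
Solving J·Δ = −F gives Δ = (-0.2370, -2.0820).
Then the next iterate is (u, v)₁ = (-1.7370, 0.4180).

(-1.7370, 0.4180)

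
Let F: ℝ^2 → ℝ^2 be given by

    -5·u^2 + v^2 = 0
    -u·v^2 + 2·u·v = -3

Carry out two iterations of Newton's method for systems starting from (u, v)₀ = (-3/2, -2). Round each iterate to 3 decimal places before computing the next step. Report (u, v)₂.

At (-3/2, -2): F = (-7.250, 15.000).
Jacobian J = [[-10·u, 2·v], [-v^2 + 2·v, -2·u·v + 2·u]].
At the point, J = [[15.000, -4.000], [-8.000, -9.000]] (det J = -167.000).
Solving J·Δ = −F gives Δ = (0.750, 1.000).
Then the next iterate is (u, v)₁ = (-0.750, -1.000).
Round to (-0.750, -1.000) and repeat: F = (-1.81250, 5.250), J = [[7.500, -2.000], [-3.000, -3.000]].
Δ = (0.559, 1.191), so (u, v)₂ = (-0.191, 0.191).

(-0.191, 0.191)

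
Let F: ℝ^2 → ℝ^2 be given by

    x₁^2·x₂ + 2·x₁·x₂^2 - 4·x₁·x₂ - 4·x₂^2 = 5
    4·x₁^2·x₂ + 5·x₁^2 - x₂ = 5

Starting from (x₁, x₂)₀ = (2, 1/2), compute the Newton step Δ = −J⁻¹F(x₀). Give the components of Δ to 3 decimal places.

(0.126, -1.734)

At (2, 1/2): F = (-7.000, 22.500).
Jacobian J = [[2·x₁·x₂ + 2·x₂^2 - 4·x₂, x₁^2 + 4·x₁·x₂ - 4·x₁ - 8·x₂], [8·x₁·x₂ + 10·x₁, 4·x₁^2 - 1]].
At the point, J = [[0.500, -4.000], [28.000, 15.000]] (det J = 119.500).
Solving J·Δ = −F gives Δ = (0.126, -1.734).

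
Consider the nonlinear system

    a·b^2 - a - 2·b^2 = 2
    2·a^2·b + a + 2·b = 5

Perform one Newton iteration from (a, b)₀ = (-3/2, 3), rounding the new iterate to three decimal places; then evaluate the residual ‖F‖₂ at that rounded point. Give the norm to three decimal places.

At (-3/2, 3): F = (-32.000, 13.000).
Jacobian J = [[b^2 - 1, 2·a·b - 4·b], [4·a·b + 1, 2·a^2 + 2]].
At the point, J = [[8.000, -21.000], [-17.000, 6.500]] (det J = -305.000).
Solving J·Δ = −F gives Δ = (0.213, -1.443).
Then the next iterate is (a, b)₁ = (-1.287, 1.557).
Re-evaluating at (-1.287, 1.557): F = (-8.68151, 1.98493), so ‖F‖₂ = 8.906.

8.906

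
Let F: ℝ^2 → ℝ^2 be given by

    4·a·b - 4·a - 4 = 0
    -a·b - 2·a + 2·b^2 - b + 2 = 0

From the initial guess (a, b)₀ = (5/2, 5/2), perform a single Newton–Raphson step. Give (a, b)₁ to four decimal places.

(1.7381, 1.8571)

At (5/2, 5/2): F = (11.0000, 0.7500).
Jacobian J = [[4·b - 4, 4·a], [-b - 2, -a + 4·b - 1]].
At the point, J = [[6.0000, 10.0000], [-4.5000, 6.5000]] (det J = 84.0000).
Solving J·Δ = −F gives Δ = (-0.7619, -0.6429).
Then the next iterate is (a, b)₁ = (1.7381, 1.8571).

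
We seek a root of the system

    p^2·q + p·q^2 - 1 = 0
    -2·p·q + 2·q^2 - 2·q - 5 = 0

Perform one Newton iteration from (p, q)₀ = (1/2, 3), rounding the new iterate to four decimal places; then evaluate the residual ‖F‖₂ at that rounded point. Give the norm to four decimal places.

1.0861

At (1/2, 3): F = (4.2500, 4.0000).
Jacobian J = [[2·p·q + q^2, p^2 + 2·p·q], [-2·q, -2·p + 4·q - 2]].
At the point, J = [[12.0000, 3.2500], [-6.0000, 9.0000]] (det J = 127.5000).
Solving J·Δ = −F gives Δ = (-0.1980, -0.5765).
Then the next iterate is (p, q)₁ = (0.3020, 2.4235).
Re-evaluating at (0.3020, 2.4235): F = (0.994785, 0.435911), so ‖F‖₂ = 1.0861.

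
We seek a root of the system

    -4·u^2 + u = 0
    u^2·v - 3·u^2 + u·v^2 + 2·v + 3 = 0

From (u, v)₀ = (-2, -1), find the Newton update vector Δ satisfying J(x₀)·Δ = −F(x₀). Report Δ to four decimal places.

At (-2, -1): F = (-18.0000, -17.0000).
Jacobian J = [[-8·u + 1, 0], [2·u·v - 6·u + v^2, u^2 + 2·u·v + 2]].
At the point, J = [[17.0000, 0.0000], [17.0000, 10.0000]] (det J = 170.0000).
Solving J·Δ = −F gives Δ = (1.0588, -0.1000).

(1.0588, -0.1000)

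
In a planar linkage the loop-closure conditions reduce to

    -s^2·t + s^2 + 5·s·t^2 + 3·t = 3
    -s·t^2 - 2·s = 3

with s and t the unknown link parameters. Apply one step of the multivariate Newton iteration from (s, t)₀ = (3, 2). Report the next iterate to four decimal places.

At (3, 2): F = (54.0000, -21.0000).
Jacobian J = [[-2·s·t + 2·s + 5·t^2, -s^2 + 10·s·t + 3], [-t^2 - 2, -2·s·t]].
At the point, J = [[14.0000, 54.0000], [-6.0000, -12.0000]] (det J = 156.0000).
Solving J·Δ = −F gives Δ = (-3.1154, -0.1923).
Then the next iterate is (s, t)₁ = (-0.1154, 1.8077).

(-0.1154, 1.8077)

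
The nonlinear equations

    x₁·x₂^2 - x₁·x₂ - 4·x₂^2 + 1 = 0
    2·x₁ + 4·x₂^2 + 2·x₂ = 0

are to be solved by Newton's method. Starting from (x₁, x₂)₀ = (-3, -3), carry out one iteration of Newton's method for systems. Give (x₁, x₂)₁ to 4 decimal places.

At (-3, -3): F = (-71.0000, 24.0000).
Jacobian J = [[x₂^2 - x₂, 2·x₁·x₂ - x₁ - 8·x₂], [2, 8·x₂ + 2]].
At the point, J = [[12.0000, 45.0000], [2.0000, -22.0000]] (det J = -354.0000).
Solving J·Δ = −F gives Δ = (1.3616, 1.2147).
Then the next iterate is (x₁, x₂)₁ = (-1.6384, -1.7853).

(-1.6384, -1.7853)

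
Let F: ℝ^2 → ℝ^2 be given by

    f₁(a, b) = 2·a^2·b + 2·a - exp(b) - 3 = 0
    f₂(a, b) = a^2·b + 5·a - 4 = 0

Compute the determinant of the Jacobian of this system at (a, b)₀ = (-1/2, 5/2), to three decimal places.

28.456

J = [[4·a·b + 2, 2·a^2 - exp(b)], [2·a·b + 5, a^2]].
At the point, J = [[-3.000, -11.68249], [2.500, 0.250]].
det J = 28.456.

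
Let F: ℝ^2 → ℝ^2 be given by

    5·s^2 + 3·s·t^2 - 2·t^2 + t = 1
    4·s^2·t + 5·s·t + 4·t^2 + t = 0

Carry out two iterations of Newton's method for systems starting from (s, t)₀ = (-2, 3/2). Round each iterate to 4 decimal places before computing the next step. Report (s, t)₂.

At (-2, 3/2): F = (2.5000, 19.5000).
Jacobian J = [[10·s + 3·t^2, 6·s·t - 4·t + 1], [8·s·t + 5·t, 4·s^2 + 5·s + 8·t + 1]].
At the point, J = [[-13.2500, -23.0000], [-16.5000, 19.0000]] (det J = -631.2500).
Solving J·Δ = −F gives Δ = (0.7857, -0.3440).
Then the next iterate is (s, t)₁ = (-1.2143, 1.1560).
Round to (-1.2143, 1.1560) and repeat: F = (-0.012188, 6.300891), J = [[-8.133992, -12.046385], [-5.449846, 10.074598]].
Δ = (0.5134, -0.3477), so (s, t)₂ = (-0.7009, 0.8083).

(-0.7009, 0.8083)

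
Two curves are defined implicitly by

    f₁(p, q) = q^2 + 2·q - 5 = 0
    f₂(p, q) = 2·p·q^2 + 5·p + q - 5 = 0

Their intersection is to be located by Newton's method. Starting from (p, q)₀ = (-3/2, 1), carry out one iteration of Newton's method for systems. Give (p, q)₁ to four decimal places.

At (-3/2, 1): F = (-2.0000, -14.5000).
Jacobian J = [[0, 2·q + 2], [2·q^2 + 5, 4·p·q + 1]].
At the point, J = [[0.0000, 4.0000], [7.0000, -5.0000]] (det J = -28.0000).
Solving J·Δ = −F gives Δ = (2.4286, 0.5000).
Then the next iterate is (p, q)₁ = (0.9286, 1.5000).

(0.9286, 1.5000)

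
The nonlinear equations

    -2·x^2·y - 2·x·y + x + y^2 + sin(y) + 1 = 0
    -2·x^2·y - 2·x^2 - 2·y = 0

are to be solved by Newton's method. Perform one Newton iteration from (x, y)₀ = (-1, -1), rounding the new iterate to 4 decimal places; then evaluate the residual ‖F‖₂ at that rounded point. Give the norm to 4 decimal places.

At (-1, -1): F = (0.158529, 2.0000).
Jacobian J = [[-4·x·y - 2·y + 1, -2·x^2 - 2·x + 2·y + cos(y)], [-4·x·y - 4·x, -2·x^2 - 2]].
At the point, J = [[-1.0000, -1.459698], [0.0000, -4.0000]] (det J = 4.0000).
Solving J·Δ = −F gives Δ = (-0.5713, 0.5000).
Then the next iterate is (x, y)₁ = (-1.5713, -0.5000).
Re-evaluating at (-1.5713, -0.5000): F = (0.096958, -1.468984), so ‖F‖₂ = 1.4722.

1.4722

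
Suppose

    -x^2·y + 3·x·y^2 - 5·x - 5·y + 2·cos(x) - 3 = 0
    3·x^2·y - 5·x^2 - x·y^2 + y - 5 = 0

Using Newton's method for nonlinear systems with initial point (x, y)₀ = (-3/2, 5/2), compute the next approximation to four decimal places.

(-6.3126, -2.6589)

At (-3/2, 5/2): F = (-41.608526, 12.5000).
Jacobian J = [[-2·x·y + 3·y^2 - 2·sin(x) - 5, -x^2 + 6·x·y - 5], [6·x·y - 10·x - y^2, 3·x^2 - 2·x·y + 1]].
At the point, J = [[23.244990, -29.7500], [-13.7500, 15.2500]] (det J = -54.576403).
Solving J·Δ = −F gives Δ = (-4.8126, -5.1589).
Then the next iterate is (x, y)₁ = (-6.3126, -2.6589).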